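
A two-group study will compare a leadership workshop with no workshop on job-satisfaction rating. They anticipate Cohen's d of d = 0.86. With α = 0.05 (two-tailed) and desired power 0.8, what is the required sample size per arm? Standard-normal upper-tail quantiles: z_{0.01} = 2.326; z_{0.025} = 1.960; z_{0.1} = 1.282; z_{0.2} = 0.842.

For two independent groups with equal n: n = 2·((z_{α/2} + z_β) / d)².
z_{α/2} + z_β = 1.960 + 0.842 = 2.802.
n = 2 × (2.802 / 0.86)² = 2 × 3.258² = 2 × 10.62 = 21.2.
Round up to the next whole participant.

n = 22 per group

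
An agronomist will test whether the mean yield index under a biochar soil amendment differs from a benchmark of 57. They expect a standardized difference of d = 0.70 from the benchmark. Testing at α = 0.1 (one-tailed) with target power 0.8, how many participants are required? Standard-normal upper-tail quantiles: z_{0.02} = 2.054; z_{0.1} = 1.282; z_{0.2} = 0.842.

For a one-sample test: n = ((z_{α} + z_β) / d)².
z_{α} + z_β = 1.282 + 0.842 = 2.124.
n = (2.124 / 0.70)² = 3.034² = 9.21.
Round up.

n = 10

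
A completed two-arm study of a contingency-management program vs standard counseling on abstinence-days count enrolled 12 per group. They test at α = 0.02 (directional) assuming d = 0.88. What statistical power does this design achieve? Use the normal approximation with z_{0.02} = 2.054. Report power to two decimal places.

For two equal groups, power = Φ(d·√(n/2) − z_{α}).
d·√(n/2) = 0.88 × √(12/2) = 0.88 × 2.449 = 2.156.
z_β = 2.156 − 2.054 = 0.102.
Power = Φ(0.102) = 0.540.

power ≈ 0.54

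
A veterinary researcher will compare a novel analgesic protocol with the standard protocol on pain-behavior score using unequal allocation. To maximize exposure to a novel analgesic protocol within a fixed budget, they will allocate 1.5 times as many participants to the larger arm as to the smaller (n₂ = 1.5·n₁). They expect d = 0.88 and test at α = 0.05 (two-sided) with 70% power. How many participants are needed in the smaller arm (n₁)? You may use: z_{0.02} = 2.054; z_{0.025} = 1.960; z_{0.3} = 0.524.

n₁ = 14

With allocation ratio k = n₂/n₁ = 1.5, Var(x̄₁−x̄₂) = σ²(1/n₁ + 1/(k·n₁)) = σ²·(k+1)/(k·n₁).
So n₁ = (1 + 1/k)·((z_{α/2} + z_β)/d)² = 1.667 × (2.484/0.88)².
n₁ = 1.667 × 7.97 = 13.3.
Round up: n₁ = 14, giving n₂ = 1.5 × 14 = 21.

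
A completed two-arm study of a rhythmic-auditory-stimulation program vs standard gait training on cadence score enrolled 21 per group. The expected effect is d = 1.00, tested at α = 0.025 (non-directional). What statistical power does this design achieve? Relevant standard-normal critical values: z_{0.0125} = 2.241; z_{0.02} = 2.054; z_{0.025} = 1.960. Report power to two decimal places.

For two equal groups, power = Φ(d·√(n/2) − z_{α/2}).
d·√(n/2) = 1.00 × √(21/2) = 1.00 × 3.240 = 3.240.
z_β = 3.240 − 2.241 = 0.999.
Power = Φ(0.999) = 0.841.

power ≈ 0.84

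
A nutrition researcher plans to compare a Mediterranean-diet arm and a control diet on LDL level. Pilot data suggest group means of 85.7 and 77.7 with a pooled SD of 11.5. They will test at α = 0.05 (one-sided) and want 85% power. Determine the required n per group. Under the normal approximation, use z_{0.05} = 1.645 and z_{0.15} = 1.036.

Cohen's d = |M₁ − M₂| / SD_pooled = |85.7 − 77.7| / 11.5 = 8.0 / 11.5 = 0.696.
For two independent groups with equal n: n = 2·((z_{α} + z_β) / d)².
z_{α} + z_β = 1.645 + 1.036 = 2.681.
n = 2 × (2.681 / 0.696)² = 2 × 3.852² = 2 × 14.84 = 29.7.
Round up to the next whole participant.

n = 30 per group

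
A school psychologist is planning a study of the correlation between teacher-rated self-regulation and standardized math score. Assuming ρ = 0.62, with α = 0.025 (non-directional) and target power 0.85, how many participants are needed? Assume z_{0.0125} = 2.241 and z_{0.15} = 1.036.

Fisher's z: C = ½·ln((1+r)/(1−r)) = ½·ln(4.2632) = 0.7250.
n = ((z_{α/2} + z_β)/C)² + 3.
(2.241 + 1.036) / 0.7250 = 3.277 / 0.7250 = 4.520.
n = 4.520² + 3 = 20.43 + 3 = 23.4.
Round up.

n = 24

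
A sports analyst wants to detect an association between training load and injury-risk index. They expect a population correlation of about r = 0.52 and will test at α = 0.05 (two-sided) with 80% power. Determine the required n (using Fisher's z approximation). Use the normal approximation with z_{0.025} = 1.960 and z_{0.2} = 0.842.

Fisher's z: C = ½·ln((1+r)/(1−r)) = ½·ln(3.1667) = 0.5763.
n = ((z_{α/2} + z_β)/C)² + 3.
(1.960 + 0.842) / 0.5763 = 2.802 / 0.5763 = 4.862.
n = 4.862² + 3 = 23.64 + 3 = 26.6.
Round up.

n = 27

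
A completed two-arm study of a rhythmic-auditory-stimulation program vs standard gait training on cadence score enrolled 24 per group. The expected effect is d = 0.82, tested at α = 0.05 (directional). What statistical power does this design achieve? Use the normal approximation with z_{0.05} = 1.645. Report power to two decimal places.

For two equal groups, power = Φ(d·√(n/2) − z_{α}).
d·√(n/2) = 0.82 × √(24/2) = 0.82 × 3.464 = 2.841.
z_β = 2.841 − 1.645 = 1.196.
Power = Φ(1.196) = 0.884.

power ≈ 0.88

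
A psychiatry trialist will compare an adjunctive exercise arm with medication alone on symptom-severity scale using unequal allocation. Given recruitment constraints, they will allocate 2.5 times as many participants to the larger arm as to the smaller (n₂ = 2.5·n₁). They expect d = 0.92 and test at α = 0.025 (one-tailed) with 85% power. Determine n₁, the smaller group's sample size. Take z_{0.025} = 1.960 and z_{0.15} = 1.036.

n₁ = 15

With allocation ratio k = n₂/n₁ = 2.5, Var(x̄₁−x̄₂) = σ²(1/n₁ + 1/(k·n₁)) = σ²·(k+1)/(k·n₁).
So n₁ = (1 + 1/k)·((z_{α} + z_β)/d)² = 1.400 × (2.996/0.92)².
n₁ = 1.400 × 10.60 = 14.8.
Round up: n₁ = 15, giving n₂ = ⌈2.5 × 15⌉ = ⌈37.5⌉ = 38.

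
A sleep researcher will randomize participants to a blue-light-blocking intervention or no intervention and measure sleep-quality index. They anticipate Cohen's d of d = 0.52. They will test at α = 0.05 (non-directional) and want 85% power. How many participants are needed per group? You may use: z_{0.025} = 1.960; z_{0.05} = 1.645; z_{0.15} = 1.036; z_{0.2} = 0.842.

n = 67 per group

For two independent groups with equal n: n = 2·((z_{α/2} + z_β) / d)².
z_{α/2} + z_β = 1.960 + 1.036 = 2.996.
n = 2 × (2.996 / 0.52)² = 2 × 5.762² = 2 × 33.20 = 66.4.
Round up to the next whole participant.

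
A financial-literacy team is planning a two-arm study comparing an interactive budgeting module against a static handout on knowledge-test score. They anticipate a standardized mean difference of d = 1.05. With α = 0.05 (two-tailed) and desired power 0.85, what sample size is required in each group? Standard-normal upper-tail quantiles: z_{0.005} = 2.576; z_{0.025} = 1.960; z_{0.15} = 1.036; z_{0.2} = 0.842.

For two independent groups with equal n: n = 2·((z_{α/2} + z_β) / d)².
z_{α/2} + z_β = 1.960 + 1.036 = 2.996.
n = 2 × (2.996 / 1.05)² = 2 × 2.853² = 2 × 8.14 = 16.3.
Round up to the next whole participant.

n = 17 per group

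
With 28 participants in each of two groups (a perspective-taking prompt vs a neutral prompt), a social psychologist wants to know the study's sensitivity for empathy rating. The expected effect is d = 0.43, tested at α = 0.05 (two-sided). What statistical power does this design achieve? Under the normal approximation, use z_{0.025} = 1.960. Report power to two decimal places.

power ≈ 0.36

For two equal groups, power = Φ(d·√(n/2) − z_{α/2}).
d·√(n/2) = 0.43 × √(28/2) = 0.43 × 3.742 = 1.609.
z_β = 1.609 − 1.960 = -0.351.
Power = Φ(-0.351) = 0.363.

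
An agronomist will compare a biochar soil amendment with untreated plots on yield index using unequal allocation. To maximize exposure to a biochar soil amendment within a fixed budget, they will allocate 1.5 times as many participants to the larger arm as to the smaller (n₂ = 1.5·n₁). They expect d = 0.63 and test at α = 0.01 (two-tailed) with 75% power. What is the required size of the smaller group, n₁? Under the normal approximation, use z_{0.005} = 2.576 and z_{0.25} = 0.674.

n₁ = 45

With allocation ratio k = n₂/n₁ = 1.5, Var(x̄₁−x̄₂) = σ²(1/n₁ + 1/(k·n₁)) = σ²·(k+1)/(k·n₁).
So n₁ = (1 + 1/k)·((z_{α/2} + z_β)/d)² = 1.667 × (3.250/0.63)².
n₁ = 1.667 × 26.61 = 44.4.
Round up: n₁ = 45, giving n₂ = ⌈1.5 × 45⌉ = ⌈67.5⌉ = 68.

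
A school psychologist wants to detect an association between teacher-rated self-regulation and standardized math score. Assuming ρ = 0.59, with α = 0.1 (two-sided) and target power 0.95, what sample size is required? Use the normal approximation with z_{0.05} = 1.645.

Fisher's z: C = ½·ln((1+r)/(1−r)) = ½·ln(3.8780) = 0.6777.
n = ((z_{α/2} + z_β)/C)² + 3.
(1.645 + 1.645) / 0.6777 = 3.290 / 0.6777 = 4.855.
n = 4.855² + 3 = 23.57 + 3 = 26.6.
Round up.

n = 27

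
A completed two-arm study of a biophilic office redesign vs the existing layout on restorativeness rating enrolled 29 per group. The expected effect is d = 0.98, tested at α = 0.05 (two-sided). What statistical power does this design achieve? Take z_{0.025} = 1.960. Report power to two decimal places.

For two equal groups, power = Φ(d·√(n/2) − z_{α/2}).
d·√(n/2) = 0.98 × √(29/2) = 0.98 × 3.808 = 3.732.
z_β = 3.732 − 1.960 = 1.772.
Power = Φ(1.772) = 0.962.

power ≈ 0.96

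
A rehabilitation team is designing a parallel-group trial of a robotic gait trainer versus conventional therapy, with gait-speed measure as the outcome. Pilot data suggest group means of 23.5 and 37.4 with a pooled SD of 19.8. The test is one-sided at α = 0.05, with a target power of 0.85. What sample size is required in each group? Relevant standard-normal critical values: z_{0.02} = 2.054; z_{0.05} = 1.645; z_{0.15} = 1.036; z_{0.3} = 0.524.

Cohen's d = |M₁ − M₂| / SD_pooled = |23.5 − 37.4| / 19.8 = 13.9 / 19.8 = 0.702.
For two independent groups with equal n: n = 2·((z_{α} + z_β) / d)².
z_{α} + z_β = 1.645 + 1.036 = 2.681.
n = 2 × (2.681 / 0.702)² = 2 × 3.819² = 2 × 14.59 = 29.2.
Round up to the next whole participant.

n = 30 per group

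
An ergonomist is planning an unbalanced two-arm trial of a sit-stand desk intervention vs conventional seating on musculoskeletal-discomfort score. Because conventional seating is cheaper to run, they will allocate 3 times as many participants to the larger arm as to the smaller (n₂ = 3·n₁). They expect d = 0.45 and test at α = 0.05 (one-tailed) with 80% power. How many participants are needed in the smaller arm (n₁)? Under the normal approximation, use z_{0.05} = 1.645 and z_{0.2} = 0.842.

n₁ = 41

With allocation ratio k = n₂/n₁ = 3, Var(x̄₁−x̄₂) = σ²(1/n₁ + 1/(k·n₁)) = σ²·(k+1)/(k·n₁).
So n₁ = (1 + 1/k)·((z_{α} + z_β)/d)² = 1.333 × (2.487/0.45)².
n₁ = 1.333 × 30.54 = 40.7.
Round up: n₁ = 41, giving n₂ = 3 × 41 = 123.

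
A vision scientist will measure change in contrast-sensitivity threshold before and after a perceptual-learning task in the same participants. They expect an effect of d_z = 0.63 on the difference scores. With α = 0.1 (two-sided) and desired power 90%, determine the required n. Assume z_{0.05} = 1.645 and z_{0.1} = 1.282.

n = 22 pairs

For a paired (one-sample on differences) test: n = ((z_{α/2} + z_β) / d)².
z_{α/2} + z_β = 1.645 + 1.282 = 2.927.
n = (2.927 / 0.63)² = 4.646² = 21.59.
Round up.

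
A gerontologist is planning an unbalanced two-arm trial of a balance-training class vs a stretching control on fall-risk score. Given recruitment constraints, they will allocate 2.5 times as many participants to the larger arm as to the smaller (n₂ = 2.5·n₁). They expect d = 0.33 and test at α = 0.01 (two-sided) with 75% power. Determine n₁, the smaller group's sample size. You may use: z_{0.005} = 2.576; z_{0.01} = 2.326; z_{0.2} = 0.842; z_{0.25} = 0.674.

n₁ = 136

With allocation ratio k = n₂/n₁ = 2.5, Var(x̄₁−x̄₂) = σ²(1/n₁ + 1/(k·n₁)) = σ²·(k+1)/(k·n₁).
So n₁ = (1 + 1/k)·((z_{α/2} + z_β)/d)² = 1.400 × (3.250/0.33)².
n₁ = 1.400 × 96.99 = 135.8.
Round up: n₁ = 136, giving n₂ = 2.5 × 136 = 340.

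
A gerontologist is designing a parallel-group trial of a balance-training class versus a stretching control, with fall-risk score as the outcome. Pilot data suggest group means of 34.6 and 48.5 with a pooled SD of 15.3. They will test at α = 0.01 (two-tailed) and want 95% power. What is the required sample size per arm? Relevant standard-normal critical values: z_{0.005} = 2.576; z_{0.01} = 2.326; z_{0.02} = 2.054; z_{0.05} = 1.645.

Cohen's d = |M₁ − M₂| / SD_pooled = |34.6 − 48.5| / 15.3 = 13.9 / 15.3 = 0.908.
For two independent groups with equal n: n = 2·((z_{α/2} + z_β) / d)².
z_{α/2} + z_β = 2.576 + 1.645 = 4.221.
n = 2 × (4.221 / 0.908)² = 2 × 4.649² = 2 × 21.61 = 43.2.
Round up to the next whole participant.

n = 44 per group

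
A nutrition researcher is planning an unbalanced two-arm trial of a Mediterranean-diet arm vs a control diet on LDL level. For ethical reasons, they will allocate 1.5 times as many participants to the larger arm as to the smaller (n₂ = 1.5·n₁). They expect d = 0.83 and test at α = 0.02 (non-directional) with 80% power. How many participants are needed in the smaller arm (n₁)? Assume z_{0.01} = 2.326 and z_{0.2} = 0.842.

With allocation ratio k = n₂/n₁ = 1.5, Var(x̄₁−x̄₂) = σ²(1/n₁ + 1/(k·n₁)) = σ²·(k+1)/(k·n₁).
So n₁ = (1 + 1/k)·((z_{α/2} + z_β)/d)² = 1.667 × (3.168/0.83)².
n₁ = 1.667 × 14.57 = 24.3.
Round up: n₁ = 25, giving n₂ = ⌈1.5 × 25⌉ = ⌈37.5⌉ = 38.

n₁ = 25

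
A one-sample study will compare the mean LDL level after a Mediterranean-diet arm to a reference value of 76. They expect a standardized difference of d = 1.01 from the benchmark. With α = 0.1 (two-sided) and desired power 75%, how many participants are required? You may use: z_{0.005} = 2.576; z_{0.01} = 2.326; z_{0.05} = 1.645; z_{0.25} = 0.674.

n = 6

For a one-sample test: n = ((z_{α/2} + z_β) / d)².
z_{α/2} + z_β = 1.645 + 0.674 = 2.319.
n = (2.319 / 1.01)² = 2.296² = 5.27.
Round up.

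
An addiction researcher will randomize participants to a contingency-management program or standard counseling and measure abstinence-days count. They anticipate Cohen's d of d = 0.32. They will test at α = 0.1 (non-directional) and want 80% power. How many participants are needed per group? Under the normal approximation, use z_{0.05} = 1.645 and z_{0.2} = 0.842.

For two independent groups with equal n: n = 2·((z_{α/2} + z_β) / d)².
z_{α/2} + z_β = 1.645 + 0.842 = 2.487.
n = 2 × (2.487 / 0.32)² = 2 × 7.772² = 2 × 60.40 = 120.8.
Round up to the next whole participant.

n = 121 per group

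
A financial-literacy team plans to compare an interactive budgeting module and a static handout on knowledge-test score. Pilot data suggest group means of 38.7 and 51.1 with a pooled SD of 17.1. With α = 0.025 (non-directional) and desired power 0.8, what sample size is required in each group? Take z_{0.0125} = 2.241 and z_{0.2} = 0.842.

n = 37 per group

Cohen's d = |M₁ − M₂| / SD_pooled = |38.7 − 51.1| / 17.1 = 12.4 / 17.1 = 0.725.
For two independent groups with equal n: n = 2·((z_{α/2} + z_β) / d)².
z_{α/2} + z_β = 2.241 + 0.842 = 3.083.
n = 2 × (3.083 / 0.725)² = 2 × 4.252² = 2 × 18.08 = 36.2.
Round up to the next whole participant.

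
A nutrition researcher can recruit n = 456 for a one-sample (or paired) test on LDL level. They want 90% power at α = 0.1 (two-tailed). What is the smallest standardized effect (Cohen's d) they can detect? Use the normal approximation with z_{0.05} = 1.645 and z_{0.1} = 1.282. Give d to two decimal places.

For a single sample (or paired design) of n = 456: d_min = (z_{α/2} + z_β)/√n.
z-sum = 1.645 + 1.282 = 2.927.
d_min = 2.927 / √456 = 2.927 / 21.354 = 0.137.

d_min ≈ 0.14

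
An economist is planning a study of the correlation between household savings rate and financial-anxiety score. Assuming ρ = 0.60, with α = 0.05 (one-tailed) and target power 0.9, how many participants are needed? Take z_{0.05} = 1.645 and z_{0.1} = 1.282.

Fisher's z: C = ½·ln((1+r)/(1−r)) = ½·ln(4.0000) = 0.6931.
n = ((z_{α} + z_β)/C)² + 3.
(1.645 + 1.282) / 0.6931 = 2.927 / 0.6931 = 4.223.
n = 4.223² + 3 = 17.83 + 3 = 20.8.
Round up.

n = 21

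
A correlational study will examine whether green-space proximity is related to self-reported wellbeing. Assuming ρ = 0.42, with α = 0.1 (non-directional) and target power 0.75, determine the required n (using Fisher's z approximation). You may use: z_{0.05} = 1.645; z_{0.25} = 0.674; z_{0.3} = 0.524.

n = 30

Fisher's z: C = ½·ln((1+r)/(1−r)) = ½·ln(2.4483) = 0.4477.
n = ((z_{α/2} + z_β)/C)² + 3.
(1.645 + 0.674) / 0.4477 = 2.319 / 0.4477 = 5.180.
n = 5.180² + 3 = 26.83 + 3 = 29.8.
Round up.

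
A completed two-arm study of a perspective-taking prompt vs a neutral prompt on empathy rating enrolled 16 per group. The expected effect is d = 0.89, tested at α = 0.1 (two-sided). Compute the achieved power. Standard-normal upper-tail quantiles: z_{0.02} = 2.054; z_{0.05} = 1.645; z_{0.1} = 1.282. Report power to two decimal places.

For two equal groups, power = Φ(d·√(n/2) − z_{α/2}).
d·√(n/2) = 0.89 × √(16/2) = 0.89 × 2.828 = 2.517.
z_β = 2.517 − 1.645 = 0.872.
Power = Φ(0.872) = 0.808.

power ≈ 0.81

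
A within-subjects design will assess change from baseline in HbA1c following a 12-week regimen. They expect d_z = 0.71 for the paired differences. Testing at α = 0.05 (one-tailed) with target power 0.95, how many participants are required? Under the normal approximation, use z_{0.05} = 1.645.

n = 22 pairs

For a paired (one-sample on differences) test: n = ((z_{α} + z_β) / d)².
z_{α} + z_β = 1.645 + 1.645 = 3.290.
n = (3.290 / 0.71)² = 4.634² = 21.47.
Round up.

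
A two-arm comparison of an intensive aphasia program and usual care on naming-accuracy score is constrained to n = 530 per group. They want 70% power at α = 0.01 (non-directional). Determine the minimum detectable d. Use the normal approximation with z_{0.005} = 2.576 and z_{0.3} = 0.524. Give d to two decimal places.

d_min ≈ 0.19

For two independent groups of n = 530 each: d_min = (z_{α/2} + z_β)·√(2/n).
z-sum = 2.576 + 0.524 = 3.100.
d_min = 3.100 × √(2/530) = 3.100 × 0.0614 = 0.190.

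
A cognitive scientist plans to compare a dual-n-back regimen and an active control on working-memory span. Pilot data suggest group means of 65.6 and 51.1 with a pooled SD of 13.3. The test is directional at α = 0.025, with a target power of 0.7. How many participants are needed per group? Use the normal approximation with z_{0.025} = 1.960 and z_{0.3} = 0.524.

n = 11 per group

Cohen's d = |M₁ − M₂| / SD_pooled = |65.6 − 51.1| / 13.3 = 14.5 / 13.3 = 1.090.
For two independent groups with equal n: n = 2·((z_{α} + z_β) / d)².
z_{α} + z_β = 1.960 + 0.524 = 2.484.
n = 2 × (2.484 / 1.090)² = 2 × 2.279² = 2 × 5.19 = 10.4.
Round up to the next whole participant.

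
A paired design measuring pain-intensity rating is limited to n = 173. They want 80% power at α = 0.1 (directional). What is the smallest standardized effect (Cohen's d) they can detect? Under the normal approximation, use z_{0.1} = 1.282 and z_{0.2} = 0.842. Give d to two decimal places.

d_min ≈ 0.16

For a single sample (or paired design) of n = 173: d_min = (z_{α} + z_β)/√n.
z-sum = 1.282 + 0.842 = 2.124.
d_min = 2.124 / √173 = 2.124 / 13.153 = 0.161.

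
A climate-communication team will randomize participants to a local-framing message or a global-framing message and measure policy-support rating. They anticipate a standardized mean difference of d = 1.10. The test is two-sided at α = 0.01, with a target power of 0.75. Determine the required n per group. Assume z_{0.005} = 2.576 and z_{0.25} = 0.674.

For two independent groups with equal n: n = 2·((z_{α/2} + z_β) / d)².
z_{α/2} + z_β = 2.576 + 0.674 = 3.250.
n = 2 × (3.250 / 1.10)² = 2 × 2.955² = 2 × 8.73 = 17.5.
Round up to the next whole participant.

n = 18 per group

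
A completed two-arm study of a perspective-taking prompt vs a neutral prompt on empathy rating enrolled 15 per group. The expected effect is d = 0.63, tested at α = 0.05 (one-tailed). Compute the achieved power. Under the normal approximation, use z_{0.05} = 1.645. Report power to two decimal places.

power ≈ 0.53

For two equal groups, power = Φ(d·√(n/2) − z_{α}).
d·√(n/2) = 0.63 × √(15/2) = 0.63 × 2.739 = 1.725.
z_β = 1.725 − 1.645 = 0.080.
Power = Φ(0.080) = 0.532.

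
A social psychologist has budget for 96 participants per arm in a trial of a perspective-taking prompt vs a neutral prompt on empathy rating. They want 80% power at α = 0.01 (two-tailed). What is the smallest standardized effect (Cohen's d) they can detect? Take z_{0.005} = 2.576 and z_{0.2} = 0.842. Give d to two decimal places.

d_min ≈ 0.49

For two independent groups of n = 96 each: d_min = (z_{α/2} + z_β)·√(2/n).
z-sum = 2.576 + 0.842 = 3.418.
d_min = 3.418 × √(2/96) = 3.418 × 0.1443 = 0.493.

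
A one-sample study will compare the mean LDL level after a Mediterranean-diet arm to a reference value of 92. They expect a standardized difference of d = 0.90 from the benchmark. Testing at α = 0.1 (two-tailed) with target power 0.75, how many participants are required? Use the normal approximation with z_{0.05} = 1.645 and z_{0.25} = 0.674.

For a one-sample test: n = ((z_{α/2} + z_β) / d)².
z_{α/2} + z_β = 1.645 + 0.674 = 2.319.
n = (2.319 / 0.90)² = 2.577² = 6.64.
Round up.

n = 7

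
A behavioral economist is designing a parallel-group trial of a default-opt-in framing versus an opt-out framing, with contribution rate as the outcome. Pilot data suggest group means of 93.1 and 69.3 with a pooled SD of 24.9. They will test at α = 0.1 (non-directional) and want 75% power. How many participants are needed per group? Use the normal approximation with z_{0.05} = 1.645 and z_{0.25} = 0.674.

Cohen's d = |M₁ − M₂| / SD_pooled = |93.1 − 69.3| / 24.9 = 23.8 / 24.9 = 0.956.
For two independent groups with equal n: n = 2·((z_{α/2} + z_β) / d)².
z_{α/2} + z_β = 1.645 + 0.674 = 2.319.
n = 2 × (2.319 / 0.956)² = 2 × 2.426² = 2 × 5.88 = 11.8.
Round up to the next whole participant.

n = 12 per group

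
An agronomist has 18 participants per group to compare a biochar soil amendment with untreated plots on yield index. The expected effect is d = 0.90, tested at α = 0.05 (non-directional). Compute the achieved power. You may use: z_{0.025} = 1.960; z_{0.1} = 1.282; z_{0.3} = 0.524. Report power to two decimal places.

power ≈ 0.77

For two equal groups, power = Φ(d·√(n/2) − z_{α/2}).
d·√(n/2) = 0.90 × √(18/2) = 0.90 × 3.000 = 2.700.
z_β = 2.700 − 1.960 = 0.740.
Power = Φ(0.740) = 0.770.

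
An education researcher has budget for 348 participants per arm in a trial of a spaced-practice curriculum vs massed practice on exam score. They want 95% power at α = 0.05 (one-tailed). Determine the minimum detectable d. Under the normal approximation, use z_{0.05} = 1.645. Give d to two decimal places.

d_min ≈ 0.25

For two independent groups of n = 348 each: d_min = (z_{α} + z_β)·√(2/n).
z-sum = 1.645 + 1.645 = 3.290.
d_min = 3.290 × √(2/348) = 3.290 × 0.0758 = 0.249.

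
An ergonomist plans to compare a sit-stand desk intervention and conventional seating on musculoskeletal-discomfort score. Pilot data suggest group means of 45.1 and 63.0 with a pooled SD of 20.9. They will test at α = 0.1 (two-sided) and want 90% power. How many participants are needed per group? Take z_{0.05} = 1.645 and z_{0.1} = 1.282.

Cohen's d = |M₁ − M₂| / SD_pooled = |45.1 − 63.0| / 20.9 = 17.9 / 20.9 = 0.856.
For two independent groups with equal n: n = 2·((z_{α/2} + z_β) / d)².
z_{α/2} + z_β = 1.645 + 1.282 = 2.927.
n = 2 × (2.927 / 0.856)² = 2 × 3.419² = 2 × 11.69 = 23.4.
Round up to the next whole participant.

n = 24 per group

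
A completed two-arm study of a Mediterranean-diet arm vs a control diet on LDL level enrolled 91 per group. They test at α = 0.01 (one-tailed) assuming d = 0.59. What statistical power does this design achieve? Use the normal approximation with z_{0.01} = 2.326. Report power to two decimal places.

For two equal groups, power = Φ(d·√(n/2) − z_{α}).
d·√(n/2) = 0.59 × √(91/2) = 0.59 × 6.745 = 3.980.
z_β = 3.980 − 2.326 = 1.654.
Power = Φ(1.654) = 0.951.

power ≈ 0.95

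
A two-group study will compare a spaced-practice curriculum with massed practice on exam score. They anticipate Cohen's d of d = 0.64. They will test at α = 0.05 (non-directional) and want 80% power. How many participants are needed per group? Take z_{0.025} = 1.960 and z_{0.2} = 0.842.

n = 39 per group

For two independent groups with equal n: n = 2·((z_{α/2} + z_β) / d)².
z_{α/2} + z_β = 1.960 + 0.842 = 2.802.
n = 2 × (2.802 / 0.64)² = 2 × 4.378² = 2 × 19.17 = 38.3.
Round up to the next whole participant.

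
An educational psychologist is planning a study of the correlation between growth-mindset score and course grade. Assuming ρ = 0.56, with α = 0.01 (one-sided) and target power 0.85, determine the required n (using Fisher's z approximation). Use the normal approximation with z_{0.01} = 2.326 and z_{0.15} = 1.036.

n = 32

Fisher's z: C = ½·ln((1+r)/(1−r)) = ½·ln(3.5455) = 0.6328.
n = ((z_{α} + z_β)/C)² + 3.
(2.326 + 1.036) / 0.6328 = 3.362 / 0.6328 = 5.313.
n = 5.313² + 3 = 28.23 + 3 = 31.2.
Round up.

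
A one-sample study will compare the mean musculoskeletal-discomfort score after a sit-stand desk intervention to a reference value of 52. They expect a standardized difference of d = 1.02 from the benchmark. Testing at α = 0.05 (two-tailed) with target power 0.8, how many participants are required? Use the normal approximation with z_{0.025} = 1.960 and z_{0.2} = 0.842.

For a one-sample test: n = ((z_{α/2} + z_β) / d)².
z_{α/2} + z_β = 1.960 + 0.842 = 2.802.
n = (2.802 / 1.02)² = 2.747² = 7.55.
Round up.

n = 8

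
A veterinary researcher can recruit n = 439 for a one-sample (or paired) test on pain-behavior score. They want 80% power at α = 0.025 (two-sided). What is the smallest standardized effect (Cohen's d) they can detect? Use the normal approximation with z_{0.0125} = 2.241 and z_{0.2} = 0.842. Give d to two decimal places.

For a single sample (or paired design) of n = 439: d_min = (z_{α/2} + z_β)/√n.
z-sum = 2.241 + 0.842 = 3.083.
d_min = 3.083 / √439 = 3.083 / 20.952 = 0.147.

d_min ≈ 0.15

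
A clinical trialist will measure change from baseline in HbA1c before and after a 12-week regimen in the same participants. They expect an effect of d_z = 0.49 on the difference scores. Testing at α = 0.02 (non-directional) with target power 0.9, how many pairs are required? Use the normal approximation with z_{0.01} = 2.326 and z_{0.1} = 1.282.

n = 55 pairs

For a paired (one-sample on differences) test: n = ((z_{α/2} + z_β) / d)².
z_{α/2} + z_β = 2.326 + 1.282 = 3.608.
n = (3.608 / 0.49)² = 7.363² = 54.22.
Round up.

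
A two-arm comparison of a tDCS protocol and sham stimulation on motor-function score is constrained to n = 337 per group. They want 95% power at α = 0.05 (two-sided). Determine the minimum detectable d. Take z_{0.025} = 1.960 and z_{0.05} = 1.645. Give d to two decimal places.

d_min ≈ 0.28

For two independent groups of n = 337 each: d_min = (z_{α/2} + z_β)·√(2/n).
z-sum = 1.960 + 1.645 = 3.605.
d_min = 3.605 × √(2/337) = 3.605 × 0.0770 = 0.278.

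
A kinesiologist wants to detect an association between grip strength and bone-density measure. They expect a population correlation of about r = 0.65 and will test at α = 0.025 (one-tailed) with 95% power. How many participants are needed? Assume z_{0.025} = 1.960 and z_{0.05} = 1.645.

n = 25

Fisher's z: C = ½·ln((1+r)/(1−r)) = ½·ln(4.7143) = 0.7753.
n = ((z_{α} + z_β)/C)² + 3.
(1.960 + 1.645) / 0.7753 = 3.605 / 0.7753 = 4.650.
n = 4.650² + 3 = 21.62 + 3 = 24.6.
Round up.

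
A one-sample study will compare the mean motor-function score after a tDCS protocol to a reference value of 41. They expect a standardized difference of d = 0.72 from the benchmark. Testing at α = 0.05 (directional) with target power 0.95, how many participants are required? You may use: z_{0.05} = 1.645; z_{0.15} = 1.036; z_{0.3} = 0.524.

For a one-sample test: n = ((z_{α} + z_β) / d)².
z_{α} + z_β = 1.645 + 1.645 = 3.290.
n = (3.290 / 0.72)² = 4.569² = 20.88.
Round up.

n = 21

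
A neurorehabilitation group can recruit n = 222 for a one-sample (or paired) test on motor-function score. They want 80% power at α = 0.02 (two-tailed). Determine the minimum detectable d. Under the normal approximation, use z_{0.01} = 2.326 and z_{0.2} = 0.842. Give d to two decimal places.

For a single sample (or paired design) of n = 222: d_min = (z_{α/2} + z_β)/√n.
z-sum = 2.326 + 0.842 = 3.168.
d_min = 3.168 / √222 = 3.168 / 14.900 = 0.213.

d_min ≈ 0.21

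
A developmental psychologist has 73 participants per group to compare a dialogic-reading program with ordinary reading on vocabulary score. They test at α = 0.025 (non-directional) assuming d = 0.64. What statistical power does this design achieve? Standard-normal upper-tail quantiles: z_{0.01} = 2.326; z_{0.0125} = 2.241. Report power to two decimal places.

For two equal groups, power = Φ(d·√(n/2) − z_{α/2}).
d·√(n/2) = 0.64 × √(73/2) = 0.64 × 6.042 = 3.867.
z_β = 3.867 − 2.241 = 1.626.
Power = Φ(1.626) = 0.948.

power ≈ 0.95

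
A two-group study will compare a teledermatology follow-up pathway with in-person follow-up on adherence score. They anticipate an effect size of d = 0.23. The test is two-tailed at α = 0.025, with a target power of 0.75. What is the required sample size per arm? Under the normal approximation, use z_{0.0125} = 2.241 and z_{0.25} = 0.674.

For two independent groups with equal n: n = 2·((z_{α/2} + z_β) / d)².
z_{α/2} + z_β = 2.241 + 0.674 = 2.915.
n = 2 × (2.915 / 0.23)² = 2 × 12.674² = 2 × 160.63 = 321.3.
Round up to the next whole participant.

n = 322 per group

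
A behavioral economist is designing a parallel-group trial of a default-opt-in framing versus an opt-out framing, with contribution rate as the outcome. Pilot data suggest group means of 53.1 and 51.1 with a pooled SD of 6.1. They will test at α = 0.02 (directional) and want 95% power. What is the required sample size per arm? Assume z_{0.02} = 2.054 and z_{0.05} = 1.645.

n = 255 per group

Cohen's d = |M₁ − M₂| / SD_pooled = |53.1 − 51.1| / 6.1 = 2.0 / 6.1 = 0.328.
For two independent groups with equal n: n = 2·((z_{α} + z_β) / d)².
z_{α} + z_β = 2.054 + 1.645 = 3.699.
n = 2 × (3.699 / 0.328)² = 2 × 11.277² = 2 × 127.18 = 254.4.
Round up to the next whole participant.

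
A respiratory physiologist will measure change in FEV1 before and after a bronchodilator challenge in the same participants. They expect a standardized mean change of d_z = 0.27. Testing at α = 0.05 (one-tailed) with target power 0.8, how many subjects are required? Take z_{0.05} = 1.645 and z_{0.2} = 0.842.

n = 85 pairs

For a paired (one-sample on differences) test: n = ((z_{α} + z_β) / d)².
z_{α} + z_β = 1.645 + 0.842 = 2.487.
n = (2.487 / 0.27)² = 9.211² = 84.84.
Round up.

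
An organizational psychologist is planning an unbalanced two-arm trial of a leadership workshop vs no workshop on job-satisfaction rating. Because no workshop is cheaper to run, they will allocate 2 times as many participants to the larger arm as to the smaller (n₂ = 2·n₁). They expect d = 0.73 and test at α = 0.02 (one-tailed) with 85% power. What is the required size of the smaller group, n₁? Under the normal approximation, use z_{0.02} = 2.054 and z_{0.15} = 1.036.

n₁ = 27

With allocation ratio k = n₂/n₁ = 2, Var(x̄₁−x̄₂) = σ²(1/n₁ + 1/(k·n₁)) = σ²·(k+1)/(k·n₁).
So n₁ = (1 + 1/k)·((z_{α} + z_β)/d)² = 1.500 × (3.090/0.73)².
n₁ = 1.500 × 17.92 = 26.9.
Round up: n₁ = 27, giving n₂ = 2 × 27 = 54.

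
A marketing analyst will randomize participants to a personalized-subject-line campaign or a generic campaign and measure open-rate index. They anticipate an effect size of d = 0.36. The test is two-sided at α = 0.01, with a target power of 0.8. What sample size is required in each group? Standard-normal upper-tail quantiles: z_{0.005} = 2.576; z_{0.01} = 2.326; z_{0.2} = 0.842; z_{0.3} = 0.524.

For two independent groups with equal n: n = 2·((z_{α/2} + z_β) / d)².
z_{α/2} + z_β = 2.576 + 0.842 = 3.418.
n = 2 × (3.418 / 0.36)² = 2 × 9.494² = 2 × 90.14 = 180.3.
Round up to the next whole participant.

n = 181 per group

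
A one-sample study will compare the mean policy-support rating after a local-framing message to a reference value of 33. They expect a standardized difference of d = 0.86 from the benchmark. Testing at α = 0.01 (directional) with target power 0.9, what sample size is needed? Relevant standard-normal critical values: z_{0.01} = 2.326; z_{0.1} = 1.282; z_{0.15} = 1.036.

n = 18

For a one-sample test: n = ((z_{α} + z_β) / d)².
z_{α} + z_β = 2.326 + 1.282 = 3.608.
n = (3.608 / 0.86)² = 4.195² = 17.60.
Round up.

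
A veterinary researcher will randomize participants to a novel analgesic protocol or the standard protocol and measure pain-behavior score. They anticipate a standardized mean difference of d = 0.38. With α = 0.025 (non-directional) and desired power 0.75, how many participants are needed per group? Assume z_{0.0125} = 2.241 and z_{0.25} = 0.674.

n = 118 per group

For two independent groups with equal n: n = 2·((z_{α/2} + z_β) / d)².
z_{α/2} + z_β = 2.241 + 0.674 = 2.915.
n = 2 × (2.915 / 0.38)² = 2 × 7.671² = 2 × 58.85 = 117.7.
Round up to the next whole participant.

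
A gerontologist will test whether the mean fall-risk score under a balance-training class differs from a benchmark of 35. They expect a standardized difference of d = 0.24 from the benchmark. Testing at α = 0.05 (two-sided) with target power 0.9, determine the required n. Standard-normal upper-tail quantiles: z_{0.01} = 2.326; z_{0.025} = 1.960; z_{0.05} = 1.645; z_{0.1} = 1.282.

n = 183

For a one-sample test: n = ((z_{α/2} + z_β) / d)².
z_{α/2} + z_β = 1.960 + 1.282 = 3.242.
n = (3.242 / 0.24)² = 13.508² = 182.48.
Round up.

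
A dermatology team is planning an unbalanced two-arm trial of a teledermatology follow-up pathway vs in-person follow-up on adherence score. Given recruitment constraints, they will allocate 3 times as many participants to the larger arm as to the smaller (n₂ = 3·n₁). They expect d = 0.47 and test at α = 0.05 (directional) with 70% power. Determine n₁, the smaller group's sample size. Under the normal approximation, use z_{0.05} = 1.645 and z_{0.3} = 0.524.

With allocation ratio k = n₂/n₁ = 3, Var(x̄₁−x̄₂) = σ²(1/n₁ + 1/(k·n₁)) = σ²·(k+1)/(k·n₁).
So n₁ = (1 + 1/k)·((z_{α} + z_β)/d)² = 1.333 × (2.169/0.47)².
n₁ = 1.333 × 21.30 = 28.4.
Round up: n₁ = 29, giving n₂ = 3 × 29 = 87.

n₁ = 29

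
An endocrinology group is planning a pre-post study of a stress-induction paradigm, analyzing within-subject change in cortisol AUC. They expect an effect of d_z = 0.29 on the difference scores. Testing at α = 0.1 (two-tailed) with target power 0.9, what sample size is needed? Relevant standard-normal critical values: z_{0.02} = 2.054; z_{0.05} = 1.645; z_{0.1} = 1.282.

n = 102 pairs

For a paired (one-sample on differences) test: n = ((z_{α/2} + z_β) / d)².
z_{α/2} + z_β = 1.645 + 1.282 = 2.927.
n = (2.927 / 0.29)² = 10.093² = 101.87.
Round up.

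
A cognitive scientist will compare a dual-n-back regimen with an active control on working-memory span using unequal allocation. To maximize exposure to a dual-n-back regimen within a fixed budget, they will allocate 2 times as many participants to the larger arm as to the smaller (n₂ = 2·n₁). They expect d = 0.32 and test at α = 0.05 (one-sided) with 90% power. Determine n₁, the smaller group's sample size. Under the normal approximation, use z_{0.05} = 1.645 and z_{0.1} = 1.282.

With allocation ratio k = n₂/n₁ = 2, Var(x̄₁−x̄₂) = σ²(1/n₁ + 1/(k·n₁)) = σ²·(k+1)/(k·n₁).
So n₁ = (1 + 1/k)·((z_{α} + z_β)/d)² = 1.500 × (2.927/0.32)².
n₁ = 1.500 × 83.67 = 125.5.
Round up: n₁ = 126, giving n₂ = 2 × 126 = 252.

n₁ = 126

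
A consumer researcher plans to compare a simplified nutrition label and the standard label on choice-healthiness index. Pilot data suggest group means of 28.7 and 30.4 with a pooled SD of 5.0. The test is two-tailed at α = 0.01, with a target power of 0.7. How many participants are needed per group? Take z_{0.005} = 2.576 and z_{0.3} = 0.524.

n = 167 per group

Cohen's d = |M₁ − M₂| / SD_pooled = |28.7 − 30.4| / 5.0 = 1.7 / 5.0 = 0.340.
For two independent groups with equal n: n = 2·((z_{α/2} + z_β) / d)².
z_{α/2} + z_β = 2.576 + 0.524 = 3.100.
n = 2 × (3.100 / 0.340)² = 2 × 9.118² = 2 × 83.13 = 166.3.
Round up to the next whole participant.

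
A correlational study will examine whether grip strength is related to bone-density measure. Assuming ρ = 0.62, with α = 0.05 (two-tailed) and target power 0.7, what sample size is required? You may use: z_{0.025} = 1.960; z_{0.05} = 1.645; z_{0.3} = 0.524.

n = 15

Fisher's z: C = ½·ln((1+r)/(1−r)) = ½·ln(4.2632) = 0.7250.
n = ((z_{α/2} + z_β)/C)² + 3.
(1.960 + 0.524) / 0.7250 = 2.484 / 0.7250 = 3.426.
n = 3.426² + 3 = 11.74 + 3 = 14.7.
Round up.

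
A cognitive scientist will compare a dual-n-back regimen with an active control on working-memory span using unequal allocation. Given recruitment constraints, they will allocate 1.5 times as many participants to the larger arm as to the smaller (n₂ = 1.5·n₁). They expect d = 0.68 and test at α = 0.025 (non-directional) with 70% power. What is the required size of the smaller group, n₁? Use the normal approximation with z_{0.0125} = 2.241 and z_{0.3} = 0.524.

n₁ = 28

With allocation ratio k = n₂/n₁ = 1.5, Var(x̄₁−x̄₂) = σ²(1/n₁ + 1/(k·n₁)) = σ²·(k+1)/(k·n₁).
So n₁ = (1 + 1/k)·((z_{α/2} + z_β)/d)² = 1.667 × (2.765/0.68)².
n₁ = 1.667 × 16.53 = 27.6.
Round up: n₁ = 28, giving n₂ = 1.5 × 28 = 42.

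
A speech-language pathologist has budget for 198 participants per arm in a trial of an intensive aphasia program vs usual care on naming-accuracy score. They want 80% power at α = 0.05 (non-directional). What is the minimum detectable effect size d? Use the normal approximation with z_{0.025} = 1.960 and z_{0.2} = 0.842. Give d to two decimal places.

For two independent groups of n = 198 each: d_min = (z_{α/2} + z_β)·√(2/n).
z-sum = 1.960 + 0.842 = 2.802.
d_min = 2.802 × √(2/198) = 2.802 × 0.1005 = 0.282.

d_min ≈ 0.28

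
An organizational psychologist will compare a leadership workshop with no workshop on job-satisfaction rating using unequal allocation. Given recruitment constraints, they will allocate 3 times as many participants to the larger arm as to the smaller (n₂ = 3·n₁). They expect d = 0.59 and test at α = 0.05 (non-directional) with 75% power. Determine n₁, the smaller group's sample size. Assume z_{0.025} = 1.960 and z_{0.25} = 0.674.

n₁ = 27

With allocation ratio k = n₂/n₁ = 3, Var(x̄₁−x̄₂) = σ²(1/n₁ + 1/(k·n₁)) = σ²·(k+1)/(k·n₁).
So n₁ = (1 + 1/k)·((z_{α/2} + z_β)/d)² = 1.333 × (2.634/0.59)².
n₁ = 1.333 × 19.93 = 26.6.
Round up: n₁ = 27, giving n₂ = 3 × 27 = 81.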